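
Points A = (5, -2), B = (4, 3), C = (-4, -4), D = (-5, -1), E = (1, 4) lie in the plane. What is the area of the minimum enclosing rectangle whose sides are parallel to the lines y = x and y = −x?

82.5

In coordinates u = x + y, v = x − y the rectangle is axis-aligned; the map (x,y)→(u,v) scales areas by 2.
u-values: 3, 7, -8, -6, 5; range = 7 − (-8) = 15.
v-values: 7, 1, 0, -4, -3; range = 7 − (-4) = 11.
Area = (15 × 11) / 2 = 82.5.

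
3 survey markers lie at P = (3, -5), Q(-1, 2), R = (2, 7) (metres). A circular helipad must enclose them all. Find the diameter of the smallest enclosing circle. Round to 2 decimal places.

Side lengths²: PQ² = 65, PR² = 145, QR² = 34.
Since PR² = 145 ≥ 65 + 34 = 99, the angle opposite PR is not acute, so the smallest enclosing circle has PR as diameter.
Centre = midpoint of PR = (2.5, 1), r² = 145/4 = 36.25.
Diameter = 2r = 2√(36.25) ≈ 12.04.

12.04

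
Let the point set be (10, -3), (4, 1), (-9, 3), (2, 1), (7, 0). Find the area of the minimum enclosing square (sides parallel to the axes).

The bounding box has width 19 and height 6.
An axis-aligned square enclosing the set must have side ≥ max(width, height).
So the minimum side is max(19, 6) = 19.
Area = 19² = 361.

361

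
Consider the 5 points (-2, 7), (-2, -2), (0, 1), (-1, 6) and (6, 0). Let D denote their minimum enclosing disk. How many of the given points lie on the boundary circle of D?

By Welzl's lemma the MEC is supported by two points (diametrically opposite) or three points (on a circumcircle).
The minimum enclosing circle is determined by three boundary points: (-2, 7), (-2, -2), (6, 0).
Their circumcentre is (1.125, 2.5) with r² = 30.015625.
The farthest remaining point (-1, 6) is at distance² 16.765625 ≤ 30.015625.
The points at distance exactly r from the centre are (-2, 7), (-2, -2), (6, 0) — 3 points.

3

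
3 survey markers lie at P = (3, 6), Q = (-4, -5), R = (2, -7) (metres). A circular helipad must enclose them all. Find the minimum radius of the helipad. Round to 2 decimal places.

6.72

Side lengths²: PQ² = 170, PR² = 170, QR² = 40.
Since PR² = 170 < 170 + 40 = 210, the triangle is acute, so the smallest enclosing circle is the circumcircle.
Circumcentre = (0.875, -0.375), r² = 45.15625.
r = √(45.15625) ≈ 6.72.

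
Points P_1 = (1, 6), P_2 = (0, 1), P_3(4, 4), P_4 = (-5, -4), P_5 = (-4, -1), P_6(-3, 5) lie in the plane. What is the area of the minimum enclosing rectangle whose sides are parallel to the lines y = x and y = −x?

68

In coordinates u = x + y, v = x − y the rectangle is axis-aligned; the map (x,y)→(u,v) scales areas by 2.
u-values: 7, 1, 8, -9, -5, 2; range = 8 − (-9) = 17.
v-values: -5, -1, 0, -1, -3, -8; range = 0 − (-8) = 8.
Area = (17 × 8) / 2 = 68.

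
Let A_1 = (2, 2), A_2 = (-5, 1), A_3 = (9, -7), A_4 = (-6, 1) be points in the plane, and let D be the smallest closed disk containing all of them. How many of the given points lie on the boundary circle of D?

The farthest pair is A_3–A_4 with squared distance 289. The circle on this segment as diameter has centre (1.5, -3) and r² = 289/4 = 72.25.
Check A_1: distance² to centre = 25.25 ≤ 72.25, so it lies inside.
All remaining points lie in this disk, and no smaller disk contains both endpoints, so this is the minimum enclosing circle.
The points at distance exactly r from the centre are A_3, A_4 — 2 points.

2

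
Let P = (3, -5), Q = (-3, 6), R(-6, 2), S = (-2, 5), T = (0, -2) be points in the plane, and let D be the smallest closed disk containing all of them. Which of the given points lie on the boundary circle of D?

By Welzl's lemma the MEC is supported by two points (diametrically opposite) or three points (on a circumcircle).
The farthest pair is P–Q with squared distance 157. The circle on this segment as diameter has centre (0, 0.5) and r² = 157/4 = 39.25.
Check R: distance² to centre = 38.25 ≤ 39.25, so it lies inside.
All remaining points lie in this disk, and no smaller disk contains both endpoints, so this is the minimum enclosing circle.
The points at distance exactly r from the centre are P, Q — 2 points.

P, Q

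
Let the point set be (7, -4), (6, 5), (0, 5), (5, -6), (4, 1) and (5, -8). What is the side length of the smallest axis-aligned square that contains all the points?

The bounding box has width 7 and height 13.
An axis-aligned square enclosing the set must have side ≥ max(width, height).
So the minimum side is max(7, 13) = 13.

13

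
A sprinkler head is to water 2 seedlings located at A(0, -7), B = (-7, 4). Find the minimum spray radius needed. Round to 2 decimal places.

The smallest circle enclosing two points has them as diameter endpoints.
Centre = midpoint = (-3.5, -1.5); r² = |AB|²/4 = 170/4 = 42.5.
r = √(42.5) ≈ 6.52.

6.52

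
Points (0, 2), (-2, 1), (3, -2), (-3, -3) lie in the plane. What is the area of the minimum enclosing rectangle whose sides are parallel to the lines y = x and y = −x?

32

In coordinates u = x + y, v = x − y the rectangle is axis-aligned; the map (x,y)→(u,v) scales areas by 2.
u-values: 2, -1, 1, -6; range = 2 − (-6) = 8.
v-values: -2, -3, 5, 0; range = 5 − (-3) = 8.
Area = (8 × 8) / 2 = 32.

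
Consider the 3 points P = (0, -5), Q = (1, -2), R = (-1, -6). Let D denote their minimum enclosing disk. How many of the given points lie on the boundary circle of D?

2

Side lengths²: PQ² = 10, PR² = 2, QR² = 20.
Since QR² = 20 ≥ 10 + 2 = 12, the angle opposite QR is not acute, so the smallest enclosing circle has QR as diameter.
Centre = midpoint of QR = (0, -4), r² = 20/4 = 5.
The points at distance exactly r from the centre are Q, R — 2 points.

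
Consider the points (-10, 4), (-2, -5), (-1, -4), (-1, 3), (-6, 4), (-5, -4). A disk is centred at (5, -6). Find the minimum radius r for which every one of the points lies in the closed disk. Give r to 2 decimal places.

18.03

The required radius is the distance from (5, -6) to the farthest point.
Squared distances: 325, 50, 40, 117, 221, 104.
Maximum is 325, attained at (-10, 4).
r = √325 ≈ 18.03.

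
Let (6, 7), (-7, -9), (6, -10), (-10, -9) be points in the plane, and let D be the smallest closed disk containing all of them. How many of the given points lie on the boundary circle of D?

The minimum enclosing circle of a finite set is fixed by two of the points (as a diameter) or three (as a circumcircle).
The minimum enclosing circle is determined by three boundary points: (6, 7), (6, -10), (-10, -9).
Their circumcentre is (-1.5, -1.5) with r² = 128.5.
The farthest remaining point (-7, -9) is at distance² 86.5 ≤ 128.5.
The points at distance exactly r from the centre are (6, 7), (6, -10), (-10, -9) — 3 points.

3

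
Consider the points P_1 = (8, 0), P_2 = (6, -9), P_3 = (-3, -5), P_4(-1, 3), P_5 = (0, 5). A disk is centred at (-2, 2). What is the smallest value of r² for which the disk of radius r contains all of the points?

185

The required radius is the distance from (-2, 2) to the farthest point.
Squared distances: 104, 185, 50, 2, 13.
Maximum is 185, attained at P_2.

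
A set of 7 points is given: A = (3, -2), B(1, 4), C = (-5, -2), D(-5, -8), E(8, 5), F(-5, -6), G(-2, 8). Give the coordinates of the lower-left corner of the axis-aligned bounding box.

x-range [-5, 8], y-range [-8, 8].
The lower-left corner is (-5, -8).

(-5, -8)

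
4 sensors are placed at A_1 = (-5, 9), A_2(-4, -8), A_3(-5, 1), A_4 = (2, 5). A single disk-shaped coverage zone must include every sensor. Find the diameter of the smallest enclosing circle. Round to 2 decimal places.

17.03

A smallest enclosing disk is always determined by at most three of the input points on its boundary.
The farthest pair is A_1–A_2 with squared distance 290. The circle on this segment as diameter has centre (-4.5, 0.5) and r² = 290/4 = 72.5.
Check A_3: distance² to centre = 0.5 ≤ 72.5, so it lies inside.
All remaining points lie in this disk, and no smaller disk contains both endpoints, so this is the minimum enclosing circle.
Diameter = 2r = 2√(72.5) ≈ 17.03.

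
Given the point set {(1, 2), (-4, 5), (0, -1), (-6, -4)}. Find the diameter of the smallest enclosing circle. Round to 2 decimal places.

9.72

A smallest enclosing disk is always determined by at most three of the input points on its boundary.
The minimum enclosing circle is determined by three boundary points: (1, 2), (-4, 5), (-6, -4).
Their circumcentre is (-3.5, 1/6) with r² = 425/18.
The farthest remaining point (0, -1) is at distance² 245/18 ≤ 425/18.
Diameter = 2r = 2√(425/18) ≈ 9.72.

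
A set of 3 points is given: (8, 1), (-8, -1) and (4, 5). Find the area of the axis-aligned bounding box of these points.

x ranges over [-8, 8], width 16.
y ranges over [-1, 5], height 6.
Area = 16 × 6 = 96.

96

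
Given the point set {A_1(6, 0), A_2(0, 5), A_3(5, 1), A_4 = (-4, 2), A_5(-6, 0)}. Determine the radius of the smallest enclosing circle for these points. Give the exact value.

The minimum enclosing circle of a finite set is fixed by two of the points (as a diameter) or three (as a circumcircle).
The farthest pair is A_1–A_5 with squared distance 144. The circle on this segment as diameter has centre (0, 0) and r² = 144/4 = 36.
Check A_2: distance² to centre = 25 ≤ 36, so it lies inside.
All remaining points lie in this disk, and no smaller disk contains both endpoints, so this is the minimum enclosing circle.
r = √36 = 6.

6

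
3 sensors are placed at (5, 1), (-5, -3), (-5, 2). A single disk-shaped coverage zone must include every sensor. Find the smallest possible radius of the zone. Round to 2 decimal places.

5.41

Call the three points A, B, C in the order given.
Side lengths²: AB² = 116, AC² = 101, BC² = 25.
Since AB² = 116 < 101 + 25 = 126, the triangle is acute, so the smallest enclosing circle is the circumcircle.
Circumcentre = (-0.2, -0.5), r² = 29.29.
r = √(29.29) ≈ 5.41.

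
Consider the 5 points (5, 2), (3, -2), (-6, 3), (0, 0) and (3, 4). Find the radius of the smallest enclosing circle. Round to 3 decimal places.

The minimum enclosing circle of a finite set is fixed by two of the points (as a diameter) or three (as a circumcircle).
The minimum enclosing circle is determined by three boundary points: (5, 2), (3, -2), (-6, 3).
Their circumcentre is (-12/23, 52/23) with r² = 16165/529.
The farthest remaining point (3, 4) is at distance² 8161/529 ≤ 16165/529.
r = √(16165/529) ≈ 5.528.

5.528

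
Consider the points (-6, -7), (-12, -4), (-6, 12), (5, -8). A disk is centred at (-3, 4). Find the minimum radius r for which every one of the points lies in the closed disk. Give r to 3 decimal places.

14.422

The required radius is the distance from (-3, 4) to the farthest point.
Squared distances: 130, 145, 73, 208.
Maximum is 208, attained at (5, -8).
r = √208 ≈ 14.422.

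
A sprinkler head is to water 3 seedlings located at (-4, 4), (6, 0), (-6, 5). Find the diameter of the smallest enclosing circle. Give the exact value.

Call the three points A, B, C in the order given.
Side lengths²: AB² = 116, AC² = 5, BC² = 169.
Since BC² = 169 ≥ 116 + 5 = 121, the angle opposite BC is not acute, so the smallest enclosing circle has BC as diameter.
Centre = midpoint of BC = (0, 2.5), r² = 169/4 = 42.25.
Diameter = 2r = 2√(42.25) = 13.

13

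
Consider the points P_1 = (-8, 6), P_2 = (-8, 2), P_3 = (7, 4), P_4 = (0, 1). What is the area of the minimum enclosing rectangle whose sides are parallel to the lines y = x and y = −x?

In coordinates u = x + y, v = x − y the rectangle is axis-aligned; the map (x,y)→(u,v) scales areas by 2.
u-values: -2, -6, 11, 1; range = 11 − (-6) = 17.
v-values: -14, -10, 3, -1; range = 3 − (-14) = 17.
Area = (17 × 17) / 2 = 144.5.

144.5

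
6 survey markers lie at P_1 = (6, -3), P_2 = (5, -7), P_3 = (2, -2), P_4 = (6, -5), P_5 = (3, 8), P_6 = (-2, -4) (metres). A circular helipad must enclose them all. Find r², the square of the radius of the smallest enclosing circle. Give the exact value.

57.25

The farthest pair is P_2–P_5 with squared distance 229. The circle on this segment as diameter has centre (4, 0.5) and r² = 229/4 = 57.25.
Check P_1: distance² to centre = 16.25 ≤ 57.25, so it lies inside.
All remaining points lie in this disk, and no smaller disk contains both endpoints, so this is the minimum enclosing circle.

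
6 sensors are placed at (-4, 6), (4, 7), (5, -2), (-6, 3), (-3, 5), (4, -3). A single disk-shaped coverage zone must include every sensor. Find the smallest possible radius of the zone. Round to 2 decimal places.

6.28

The minimum enclosing circle of a finite set is fixed by two of the points (as a diameter) or three (as a circumcircle).
The minimum enclosing circle is determined by three boundary points: (4, 7), (-6, 3), (4, -3).
Their circumcentre is (0.2, 2) with r² = 39.44.
The farthest remaining point (5, -2) is at distance² 39.04 ≤ 39.44.
r = √(39.44) ≈ 6.28.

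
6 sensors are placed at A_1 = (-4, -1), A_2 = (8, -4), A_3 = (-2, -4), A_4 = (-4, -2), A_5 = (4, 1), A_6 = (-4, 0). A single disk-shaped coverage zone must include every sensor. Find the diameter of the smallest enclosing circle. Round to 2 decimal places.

By Welzl's lemma the MEC is supported by two points (diametrically opposite) or three points (on a circumcircle).
The farthest pair is A_2–A_6 with squared distance 160. The circle on this segment as diameter has centre (2, -2) and r² = 160/4 = 40.
Check A_1: distance² to centre = 37 ≤ 40, so it lies inside.
All remaining points lie in this disk, and no smaller disk contains both endpoints, so this is the minimum enclosing circle.
Diameter = 2r = 2√40 ≈ 12.65.

12.65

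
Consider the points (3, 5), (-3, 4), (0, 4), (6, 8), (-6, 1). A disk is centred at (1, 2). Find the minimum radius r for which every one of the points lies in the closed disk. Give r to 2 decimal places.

7.81

The required radius is the distance from (1, 2) to the farthest point.
Squared distances: 13, 20, 5, 61, 50.
Maximum is 61, attained at (6, 8).
r = √61 ≈ 7.81.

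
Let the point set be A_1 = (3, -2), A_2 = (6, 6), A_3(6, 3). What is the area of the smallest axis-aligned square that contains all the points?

The bounding box has width 3 and height 8.
An axis-aligned square enclosing the set must have side ≥ max(width, height).
So the minimum side is max(3, 8) = 8.
Area = 8² = 64.

64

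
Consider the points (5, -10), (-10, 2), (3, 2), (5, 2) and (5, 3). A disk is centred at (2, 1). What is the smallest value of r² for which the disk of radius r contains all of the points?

145

The required radius is the distance from (2, 1) to the farthest point.
Squared distances: 130, 145, 2, 10, 13.
Maximum is 145, attained at (-10, 2).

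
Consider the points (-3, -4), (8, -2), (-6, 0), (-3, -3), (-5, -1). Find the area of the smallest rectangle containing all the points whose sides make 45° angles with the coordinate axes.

In coordinates u = x + y, v = x − y the rectangle is axis-aligned; the map (x,y)→(u,v) scales areas by 2.
u-values: -7, 6, -6, -6, -6; range = 6 − (-7) = 13.
v-values: 1, 10, -6, 0, -4; range = 10 − (-6) = 16.
Area = (13 × 16) / 2 = 104.

104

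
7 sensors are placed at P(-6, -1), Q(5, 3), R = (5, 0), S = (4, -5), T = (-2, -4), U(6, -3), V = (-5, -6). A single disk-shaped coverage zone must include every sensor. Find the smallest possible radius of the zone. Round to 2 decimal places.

6.73

The farthest pair is Q–V with squared distance 181. The circle on this segment as diameter has centre (0, -1.5) and r² = 181/4 = 45.25.
Check P: distance² to centre = 36.25 ≤ 45.25, so it lies inside.
All remaining points lie in this disk, and no smaller disk contains both endpoints, so this is the minimum enclosing circle.
r = √(45.25) ≈ 6.73.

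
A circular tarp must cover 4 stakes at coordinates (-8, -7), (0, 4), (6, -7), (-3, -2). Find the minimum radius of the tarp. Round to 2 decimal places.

The minimum enclosing circle is determined by three boundary points: (-8, -7), (0, 4), (6, -7).
Their circumcentre is (-1, -81/22) with r² = 29045/484.
The farthest remaining point (-3, -2) is at distance² 3305/484 ≤ 29045/484.
r = √(29045/484) ≈ 7.75.

7.75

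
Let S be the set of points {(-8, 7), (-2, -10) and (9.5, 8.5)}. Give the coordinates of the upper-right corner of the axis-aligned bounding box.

x-range [-8, 9.5], y-range [-10, 8.5].
The upper-right corner is (9.5, 8.5).

(9.5, 8.5)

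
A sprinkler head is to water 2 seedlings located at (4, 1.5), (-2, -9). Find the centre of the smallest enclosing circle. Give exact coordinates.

The smallest circle enclosing two points has them as diameter endpoints.
Centre = midpoint = (1, -3.75); r² = |(4, 1.5)−(-2, -9)|²/4 = 146.25/4 = 36.5625.
Centre = (1, -3.75).

(1, -3.75)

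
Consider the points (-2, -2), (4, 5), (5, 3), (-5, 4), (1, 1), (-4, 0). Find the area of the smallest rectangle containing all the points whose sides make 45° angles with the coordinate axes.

71.5

In coordinates u = x + y, v = x − y the rectangle is axis-aligned; the map (x,y)→(u,v) scales areas by 2.
u-values: -4, 9, 8, -1, 2, -4; range = 9 − (-4) = 13.
v-values: 0, -1, 2, -9, 0, -4; range = 2 − (-9) = 11.
Area = (13 × 11) / 2 = 71.5.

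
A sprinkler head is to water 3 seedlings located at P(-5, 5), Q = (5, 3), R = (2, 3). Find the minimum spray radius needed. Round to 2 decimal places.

5.10

Side lengths²: PQ² = 104, PR² = 53, QR² = 9.
Since PQ² = 104 ≥ 53 + 9 = 62, the angle opposite PQ is not acute, so the smallest enclosing circle has PQ as diameter.
Centre = midpoint of PQ = (0, 4), r² = 104/4 = 26.
r = √26 ≈ 5.10.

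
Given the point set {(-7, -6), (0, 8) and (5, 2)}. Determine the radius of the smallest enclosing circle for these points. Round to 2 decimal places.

7.87

Call the three points A, B, C in the order given.
Side lengths²: AB² = 245, AC² = 208, BC² = 61.
Since AB² = 245 < 208 + 61 = 269, the triangle is acute, so the smallest enclosing circle is the circumcircle.
Circumcentre = (-2.75, 0.625), r² = 61.953125.
r = √(61.953125) ≈ 7.87.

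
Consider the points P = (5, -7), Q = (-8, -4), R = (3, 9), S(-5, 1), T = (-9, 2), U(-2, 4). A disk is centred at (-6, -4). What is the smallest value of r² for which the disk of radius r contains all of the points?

250

The required radius is the distance from (-6, -4) to the farthest point.
Squared distances: 130, 4, 250, 26, 45, 80.
Maximum is 250, attained at R.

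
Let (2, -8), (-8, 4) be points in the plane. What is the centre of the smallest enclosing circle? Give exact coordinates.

(-3, -2)

The smallest circle enclosing two points has them as diameter endpoints.
Centre = midpoint = (-3, -2); r² = |(2, -8)−(-8, 4)|²/4 = 244/4 = 61.
Centre = (-3, -2).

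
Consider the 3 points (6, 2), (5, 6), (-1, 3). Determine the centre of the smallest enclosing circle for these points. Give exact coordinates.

Call the three points A, B, C in the order given.
Side lengths²: AB² = 17, AC² = 50, BC² = 45.
Since AC² = 50 < 45 + 17 = 62, the triangle is acute, so the smallest enclosing circle is the circumcircle.
Circumcentre = (47/18, 59/18), r² = 2125/162.
Centre = (47/18, 59/18).

(47/18, 59/18)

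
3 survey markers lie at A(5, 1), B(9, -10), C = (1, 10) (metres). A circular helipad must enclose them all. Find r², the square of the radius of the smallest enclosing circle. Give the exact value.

Side lengths²: AB² = 137, AC² = 97, BC² = 464.
Since BC² = 464 ≥ 137 + 97 = 234, the angle opposite BC is not acute, so the smallest enclosing circle has BC as diameter.
Centre = midpoint of BC = (5, 0), r² = 464/4 = 116.

116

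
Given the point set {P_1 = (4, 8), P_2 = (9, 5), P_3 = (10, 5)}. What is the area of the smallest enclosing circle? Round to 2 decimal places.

35.34

Side lengths²: P_1P_2² = 34, P_1P_3² = 45, P_2P_3² = 1.
Since P_1P_3² = 45 ≥ 34 + 1 = 35, the angle opposite P_1P_3 is not acute, so the smallest enclosing circle has P_1P_3 as diameter.
Centre = midpoint of P_1P_3 = (7, 6.5), r² = 45/4 = 11.25.
Area = π·r² = π·11.25 ≈ 35.34.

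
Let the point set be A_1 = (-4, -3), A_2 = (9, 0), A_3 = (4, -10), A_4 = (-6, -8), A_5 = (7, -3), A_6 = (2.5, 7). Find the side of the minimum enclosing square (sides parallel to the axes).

The bounding box has width 15 and height 17.
An axis-aligned square enclosing the set must have side ≥ max(width, height).
So the minimum side is max(15, 17) = 17.

17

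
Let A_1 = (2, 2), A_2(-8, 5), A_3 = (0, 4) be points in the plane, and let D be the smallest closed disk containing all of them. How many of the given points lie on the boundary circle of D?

Side lengths²: A_1A_2² = 109, A_1A_3² = 8, A_2A_3² = 65.
Since A_1A_2² = 109 ≥ 65 + 8 = 73, the angle opposite A_1A_2 is not acute, so the smallest enclosing circle has A_1A_2 as diameter.
Centre = midpoint of A_1A_2 = (-3, 3.5), r² = 109/4 = 27.25.
The points at distance exactly r from the centre are A_1, A_2 — 2 points.

2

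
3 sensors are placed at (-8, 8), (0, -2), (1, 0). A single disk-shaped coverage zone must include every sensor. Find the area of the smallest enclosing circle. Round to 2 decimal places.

Call the three points A, B, C in the order given.
Side lengths²: AB² = 164, AC² = 145, BC² = 5.
Since AB² = 164 ≥ 145 + 5 = 150, the angle opposite AB is not acute, so the smallest enclosing circle has AB as diameter.
Centre = midpoint of AB = (-4, 3), r² = 164/4 = 41.
Area = π·r² = π·41 ≈ 128.81.

128.81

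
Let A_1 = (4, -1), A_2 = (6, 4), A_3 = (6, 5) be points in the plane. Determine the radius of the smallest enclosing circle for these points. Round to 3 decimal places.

Side lengths²: A_1A_2² = 29, A_1A_3² = 40, A_2A_3² = 1.
Since A_1A_3² = 40 ≥ 29 + 1 = 30, the angle opposite A_1A_3 is not acute, so the smallest enclosing circle has A_1A_3 as diameter.
Centre = midpoint of A_1A_3 = (5, 2), r² = 40/4 = 10.
r = √10 ≈ 3.162.

3.162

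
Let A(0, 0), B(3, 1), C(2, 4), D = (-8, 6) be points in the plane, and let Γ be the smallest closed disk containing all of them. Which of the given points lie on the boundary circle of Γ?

B, D

The minimum enclosing circle of a finite set is fixed by two of the points (as a diameter) or three (as a circumcircle).
The farthest pair is B–D with squared distance 146. The circle on this segment as diameter has centre (-2.5, 3.5) and r² = 146/4 = 36.5.
Check A: distance² to centre = 18.5 ≤ 36.5, so it lies inside.
All remaining points lie in this disk, and no smaller disk contains both endpoints, so this is the minimum enclosing circle.
The points at distance exactly r from the centre are B, D — 2 points.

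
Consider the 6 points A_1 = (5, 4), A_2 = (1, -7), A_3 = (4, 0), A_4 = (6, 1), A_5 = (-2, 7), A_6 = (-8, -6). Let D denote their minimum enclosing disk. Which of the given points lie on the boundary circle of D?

By Welzl's lemma the MEC is supported by two points (diametrically opposite) or three points (on a circumcircle).
The farthest pair is A_1–A_6 with squared distance 269. The circle on this segment as diameter has centre (-1.5, -1) and r² = 269/4 = 67.25.
Check A_2: distance² to centre = 42.25 ≤ 67.25, so it lies inside.
All remaining points lie in this disk, and no smaller disk contains both endpoints, so this is the minimum enclosing circle.
The points at distance exactly r from the centre are A_1, A_6 — 2 points.

A_1, A_6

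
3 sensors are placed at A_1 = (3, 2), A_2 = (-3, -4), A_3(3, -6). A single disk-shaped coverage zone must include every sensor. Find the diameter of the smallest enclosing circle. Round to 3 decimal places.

Side lengths²: A_1A_2² = 72, A_1A_3² = 64, A_2A_3² = 40.
Since A_1A_2² = 72 < 64 + 40 = 104, the triangle is acute, so the smallest enclosing circle is the circumcircle.
Circumcentre = (1, -2), r² = 20.
Diameter = 2r = 2√20 ≈ 8.944.

8.944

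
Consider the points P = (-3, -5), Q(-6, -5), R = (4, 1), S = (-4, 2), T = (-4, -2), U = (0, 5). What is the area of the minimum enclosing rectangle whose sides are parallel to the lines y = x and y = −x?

72

In coordinates u = x + y, v = x − y the rectangle is axis-aligned; the map (x,y)→(u,v) scales areas by 2.
u-values: -8, -11, 5, -2, -6, 5; range = 5 − (-11) = 16.
v-values: 2, -1, 3, -6, -2, -5; range = 3 − (-6) = 9.
Area = (16 × 9) / 2 = 72.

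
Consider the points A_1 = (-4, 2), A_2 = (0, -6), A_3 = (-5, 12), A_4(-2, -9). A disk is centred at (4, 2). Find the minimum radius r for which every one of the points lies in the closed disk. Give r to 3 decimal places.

13.454

The required radius is the distance from (4, 2) to the farthest point.
Squared distances: 64, 80, 181, 157.
Maximum is 181, attained at A_3.
r = √181 ≈ 13.454.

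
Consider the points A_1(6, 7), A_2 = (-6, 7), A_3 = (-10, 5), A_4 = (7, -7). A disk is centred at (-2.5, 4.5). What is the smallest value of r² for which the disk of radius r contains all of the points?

The required radius is the distance from (-2.5, 4.5) to the farthest point.
Squared distances: 78.5, 18.5, 56.5, 222.5.
Maximum is 222.5, attained at A_4.

222.5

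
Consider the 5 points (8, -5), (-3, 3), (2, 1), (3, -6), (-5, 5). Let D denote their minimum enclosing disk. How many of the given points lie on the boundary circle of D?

A smallest enclosing disk is always determined by at most three of the input points on its boundary.
The farthest pair is (8, -5)–(-5, 5) with squared distance 269. The circle on this segment as diameter has centre (1.5, 0) and r² = 269/4 = 67.25.
Check (-3, 3): distance² to centre = 29.25 ≤ 67.25, so it lies inside.
All remaining points lie in this disk, and no smaller disk contains both endpoints, so this is the minimum enclosing circle.
The points at distance exactly r from the centre are (8, -5), (-5, 5) — 2 points.

2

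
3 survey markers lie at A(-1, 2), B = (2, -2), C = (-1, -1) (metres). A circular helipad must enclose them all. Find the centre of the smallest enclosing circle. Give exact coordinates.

Side lengths²: AB² = 25, AC² = 9, BC² = 10.
Since AB² = 25 ≥ 10 + 9 = 19, the angle opposite AB is not acute, so the smallest enclosing circle has AB as diameter.
Centre = midpoint of AB = (0.5, 0), r² = 25/4 = 6.25.
Centre = (0.5, 0).

(0.5, 0)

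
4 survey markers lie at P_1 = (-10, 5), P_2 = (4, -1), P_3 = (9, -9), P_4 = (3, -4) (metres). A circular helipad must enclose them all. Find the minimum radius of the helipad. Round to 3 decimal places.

11.800

The farthest pair is P_1–P_3 with squared distance 557. The circle on this segment as diameter has centre (-0.5, -2) and r² = 557/4 = 139.25.
Check P_2: distance² to centre = 21.25 ≤ 139.25, so it lies inside.
All remaining points lie in this disk, and no smaller disk contains both endpoints, so this is the minimum enclosing circle.
r = √(139.25) ≈ 11.800.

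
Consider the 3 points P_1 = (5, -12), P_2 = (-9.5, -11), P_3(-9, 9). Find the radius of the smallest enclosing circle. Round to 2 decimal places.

12.62

Side lengths²: P_1P_2² = 211.25, P_1P_3² = 637, P_2P_3² = 400.25.
Since P_1P_3² = 637 ≥ 400.25 + 211.25 = 611.5, the angle opposite P_1P_3 is not acute, so the smallest enclosing circle has P_1P_3 as diameter.
Centre = midpoint of P_1P_3 = (-2, -1.5), r² = 637/4 = 159.25.
r = √(159.25) ≈ 12.62.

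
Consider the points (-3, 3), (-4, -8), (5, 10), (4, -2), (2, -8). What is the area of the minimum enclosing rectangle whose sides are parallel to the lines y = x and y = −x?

In coordinates u = x + y, v = x − y the rectangle is axis-aligned; the map (x,y)→(u,v) scales areas by 2.
u-values: 0, -12, 15, 2, -6; range = 15 − (-12) = 27.
v-values: -6, 4, -5, 6, 10; range = 10 − (-6) = 16.
Area = (27 × 16) / 2 = 216.

216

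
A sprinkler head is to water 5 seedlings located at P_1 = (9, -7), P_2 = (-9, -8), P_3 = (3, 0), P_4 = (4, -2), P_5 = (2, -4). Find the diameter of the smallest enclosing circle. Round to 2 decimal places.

A smallest enclosing disk is always determined by at most three of the input points on its boundary.
The farthest pair is P_1–P_2 with squared distance 325. The circle on this segment as diameter has centre (0, -7.5) and r² = 325/4 = 81.25.
Check P_3: distance² to centre = 65.25 ≤ 81.25, so it lies inside.
All remaining points lie in this disk, and no smaller disk contains both endpoints, so this is the minimum enclosing circle.
Diameter = 2r = 2√(81.25) ≈ 18.03.

18.03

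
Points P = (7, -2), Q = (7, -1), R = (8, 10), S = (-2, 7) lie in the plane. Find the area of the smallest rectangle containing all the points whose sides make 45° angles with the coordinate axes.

In coordinates u = x + y, v = x − y the rectangle is axis-aligned; the map (x,y)→(u,v) scales areas by 2.
u-values: 5, 6, 18, 5; range = 18 − 5 = 13.
v-values: 9, 8, -2, -9; range = 9 − (-9) = 18.
Area = (13 × 18) / 2 = 117.

117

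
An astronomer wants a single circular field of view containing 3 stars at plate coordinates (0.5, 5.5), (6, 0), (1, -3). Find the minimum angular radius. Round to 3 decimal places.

4.388

Call the three points A, B, C in the order given.
Side lengths²: AB² = 60.5, AC² = 72.5, BC² = 34.
Since AC² = 72.5 < 60.5 + 34 = 94.5, the triangle is acute, so the smallest enclosing circle is the circumcircle.
Circumcentre = (1.8125, 1.3125), r² = 19.2578125.
r = √(19.2578125) ≈ 4.388.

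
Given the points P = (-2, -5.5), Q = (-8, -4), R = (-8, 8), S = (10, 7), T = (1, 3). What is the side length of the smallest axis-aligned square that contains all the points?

The bounding box has width 18 and height 13.5.
An axis-aligned square enclosing the set must have side ≥ max(width, height).
So the minimum side is max(18, 13.5) = 18.

18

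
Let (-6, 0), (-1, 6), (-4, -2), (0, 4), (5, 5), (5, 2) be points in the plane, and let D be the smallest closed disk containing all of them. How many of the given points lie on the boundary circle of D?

2

A smallest enclosing disk is always determined by at most three of the input points on its boundary.
The farthest pair is (-6, 0)–(5, 5) with squared distance 146. The circle on this segment as diameter has centre (-0.5, 2.5) and r² = 146/4 = 36.5.
Check (-1, 6): distance² to centre = 12.5 ≤ 36.5, so it lies inside.
All remaining points lie in this disk, and no smaller disk contains both endpoints, so this is the minimum enclosing circle.
The points at distance exactly r from the centre are (-6, 0), (5, 5) — 2 points.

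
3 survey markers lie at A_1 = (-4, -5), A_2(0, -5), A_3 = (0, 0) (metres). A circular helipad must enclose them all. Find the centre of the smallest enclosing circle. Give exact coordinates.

Side lengths²: A_1A_2² = 16, A_1A_3² = 41, A_2A_3² = 25.
Since A_1A_3² = 41 ≥ 25 + 16 = 41, the angle opposite A_1A_3 is not acute, so the smallest enclosing circle has A_1A_3 as diameter.
Centre = midpoint of A_1A_3 = (-2, -2.5), r² = 41/4 = 10.25.
Centre = (-2, -2.5).

(-2, -2.5)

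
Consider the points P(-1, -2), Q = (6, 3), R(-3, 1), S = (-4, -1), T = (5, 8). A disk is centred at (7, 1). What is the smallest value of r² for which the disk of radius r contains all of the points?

125

The required radius is the distance from (7, 1) to the farthest point.
Squared distances: 73, 5, 100, 125, 53.
Maximum is 125, attained at S.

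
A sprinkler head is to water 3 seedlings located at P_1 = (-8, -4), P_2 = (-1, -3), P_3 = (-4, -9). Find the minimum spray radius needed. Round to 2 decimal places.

3.89

Side lengths²: P_1P_2² = 50, P_1P_3² = 41, P_2P_3² = 45.
Since P_1P_2² = 50 < 45 + 41 = 86, the triangle is acute, so the smallest enclosing circle is the circumcircle.
Circumcentre = (-111/26, -133/26), r² = 5125/338.
r = √(5125/338) ≈ 3.89.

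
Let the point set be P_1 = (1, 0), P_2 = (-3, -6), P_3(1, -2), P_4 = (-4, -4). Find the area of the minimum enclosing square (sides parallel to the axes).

The bounding box has width 5 and height 6.
An axis-aligned square enclosing the set must have side ≥ max(width, height).
So the minimum side is max(5, 6) = 6.
Area = 6² = 36.

36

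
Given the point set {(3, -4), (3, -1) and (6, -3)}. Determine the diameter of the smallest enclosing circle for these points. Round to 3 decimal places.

3.801

Call the three points A, B, C in the order given.
Side lengths²: AB² = 9, AC² = 10, BC² = 13.
Since BC² = 13 < 10 + 9 = 19, the triangle is acute, so the smallest enclosing circle is the circumcircle.
Circumcentre = (25/6, -2.5), r² = 65/18.
Diameter = 2r = 2√(65/18) ≈ 3.801.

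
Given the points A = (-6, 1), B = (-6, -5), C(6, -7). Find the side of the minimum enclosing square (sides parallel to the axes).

The bounding box has width 12 and height 8.
An axis-aligned square enclosing the set must have side ≥ max(width, height).
So the minimum side is max(12, 8) = 12.

12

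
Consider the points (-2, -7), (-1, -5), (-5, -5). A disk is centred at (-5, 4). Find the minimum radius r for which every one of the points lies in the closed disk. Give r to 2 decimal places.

The required radius is the distance from (-5, 4) to the farthest point.
Squared distances: 130, 97, 81.
Maximum is 130, attained at (-2, -7).
r = √130 ≈ 11.40.

11.40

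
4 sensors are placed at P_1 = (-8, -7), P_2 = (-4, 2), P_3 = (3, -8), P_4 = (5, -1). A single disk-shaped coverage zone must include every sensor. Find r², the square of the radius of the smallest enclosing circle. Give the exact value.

51.25

By Welzl's lemma the MEC is supported by two points (diametrically opposite) or three points (on a circumcircle).
The farthest pair is P_1–P_4 with squared distance 205. The circle on this segment as diameter has centre (-1.5, -4) and r² = 205/4 = 51.25.
Check P_2: distance² to centre = 42.25 ≤ 51.25, so it lies inside.
All remaining points lie in this disk, and no smaller disk contains both endpoints, so this is the minimum enclosing circle.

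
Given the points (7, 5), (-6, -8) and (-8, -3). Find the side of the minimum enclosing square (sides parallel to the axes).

The bounding box has width 15 and height 13.
An axis-aligned square enclosing the set must have side ≥ max(width, height).
So the minimum side is max(15, 13) = 15.

15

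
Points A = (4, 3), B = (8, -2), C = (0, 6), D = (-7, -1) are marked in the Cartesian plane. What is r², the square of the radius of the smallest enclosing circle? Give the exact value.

56.5

The farthest pair is B–D with squared distance 226. The circle on this segment as diameter has centre (0.5, -1.5) and r² = 226/4 = 56.5.
Check A: distance² to centre = 32.5 ≤ 56.5, so it lies inside.
All remaining points lie in this disk, and no smaller disk contains both endpoints, so this is the minimum enclosing circle.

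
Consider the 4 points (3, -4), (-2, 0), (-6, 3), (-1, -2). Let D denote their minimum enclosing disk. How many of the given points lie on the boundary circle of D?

2

By Welzl's lemma the MEC is supported by two points (diametrically opposite) or three points (on a circumcircle).
The farthest pair is (3, -4)–(-6, 3) with squared distance 130. The circle on this segment as diameter has centre (-1.5, -0.5) and r² = 130/4 = 32.5.
Check (-2, 0): distance² to centre = 0.5 ≤ 32.5, so it lies inside.
All remaining points lie in this disk, and no smaller disk contains both endpoints, so this is the minimum enclosing circle.
The points at distance exactly r from the centre are (3, -4), (-6, 3) — 2 points.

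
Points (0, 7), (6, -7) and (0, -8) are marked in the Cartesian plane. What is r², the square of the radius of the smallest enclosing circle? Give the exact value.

Call the three points A, B, C in the order given.
Side lengths²: AB² = 232, AC² = 225, BC² = 37.
Since AB² = 232 < 225 + 37 = 262, the triangle is acute, so the smallest enclosing circle is the circumcircle.
Circumcentre = (11/6, -0.5), r² = 1073/18.

1073/18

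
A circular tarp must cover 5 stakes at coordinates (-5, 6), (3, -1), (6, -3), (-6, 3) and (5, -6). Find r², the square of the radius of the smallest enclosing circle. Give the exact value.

61

The minimum enclosing circle of a finite set is fixed by two of the points (as a diameter) or three (as a circumcircle).
The farthest pair is (-5, 6)–(5, -6) with squared distance 244. The circle on this segment as diameter has centre (0, 0) and r² = 244/4 = 61.
Check (3, -1): distance² to centre = 10 ≤ 61, so it lies inside.
All remaining points lie in this disk, and no smaller disk contains both endpoints, so this is the minimum enclosing circle.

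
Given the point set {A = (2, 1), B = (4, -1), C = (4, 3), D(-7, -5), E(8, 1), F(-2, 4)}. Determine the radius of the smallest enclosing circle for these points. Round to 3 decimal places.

8.078

The farthest pair is D–E with squared distance 261. The circle on this segment as diameter has centre (0.5, -2) and r² = 261/4 = 65.25.
Check A: distance² to centre = 11.25 ≤ 65.25, so it lies inside.
All remaining points lie in this disk, and no smaller disk contains both endpoints, so this is the minimum enclosing circle.
r = √(65.25) ≈ 8.078.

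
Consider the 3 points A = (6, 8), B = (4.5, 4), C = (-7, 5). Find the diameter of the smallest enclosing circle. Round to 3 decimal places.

13.342

Side lengths²: AB² = 18.25, AC² = 178, BC² = 133.25.
Since AC² = 178 ≥ 133.25 + 18.25 = 151.5, the angle opposite AC is not acute, so the smallest enclosing circle has AC as diameter.
Centre = midpoint of AC = (-0.5, 6.5), r² = 178/4 = 44.5.
Diameter = 2r = 2√(44.5) ≈ 13.342.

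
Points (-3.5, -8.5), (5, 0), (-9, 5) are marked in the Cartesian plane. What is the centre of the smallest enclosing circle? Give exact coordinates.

Call the three points A, B, C in the order given.
Side lengths²: AB² = 144.5, AC² = 212.5, BC² = 221.
Since BC² = 221 < 212.5 + 144.5 = 357, the triangle is acute, so the smallest enclosing circle is the circumcircle.
Circumcentre = (-58/19, -17/38), r² = 93925/1444.
Centre = (-58/19, -17/38).

(-58/19, -17/38)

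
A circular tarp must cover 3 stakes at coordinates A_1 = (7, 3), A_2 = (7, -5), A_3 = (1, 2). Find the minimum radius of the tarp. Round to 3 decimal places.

Side lengths²: A_1A_2² = 64, A_1A_3² = 37, A_2A_3² = 85.
Since A_2A_3² = 85 < 64 + 37 = 101, the triangle is acute, so the smallest enclosing circle is the circumcircle.
Circumcentre = (55/12, -1), r² = 3145/144.
r = √(3145/144) ≈ 4.673.

4.673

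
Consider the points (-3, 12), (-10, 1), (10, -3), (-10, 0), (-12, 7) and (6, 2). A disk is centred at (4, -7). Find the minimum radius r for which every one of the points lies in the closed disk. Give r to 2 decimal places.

21.26

The required radius is the distance from (4, -7) to the farthest point.
Squared distances: 410, 260, 52, 245, 452, 85.
Maximum is 452, attained at (-12, 7).
r = √452 ≈ 21.26.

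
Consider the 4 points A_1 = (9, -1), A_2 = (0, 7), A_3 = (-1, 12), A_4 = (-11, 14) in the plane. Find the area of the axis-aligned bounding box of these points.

300

x ranges over [-11, 9], width 20.
y ranges over [-1, 14], height 15.
Area = 20 × 15 = 300.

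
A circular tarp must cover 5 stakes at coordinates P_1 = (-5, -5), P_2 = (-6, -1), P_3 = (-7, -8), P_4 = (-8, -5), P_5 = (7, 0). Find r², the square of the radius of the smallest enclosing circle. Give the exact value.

The minimum enclosing circle of a finite set is fixed by two of the points (as a diameter) or three (as a circumcircle).
The farthest pair is P_3–P_5 with squared distance 260. The circle on this segment as diameter has centre (0, -4) and r² = 260/4 = 65.
Check P_1: distance² to centre = 26 ≤ 65, so it lies inside.
All remaining points lie in this disk, and no smaller disk contains both endpoints, so this is the minimum enclosing circle.

65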